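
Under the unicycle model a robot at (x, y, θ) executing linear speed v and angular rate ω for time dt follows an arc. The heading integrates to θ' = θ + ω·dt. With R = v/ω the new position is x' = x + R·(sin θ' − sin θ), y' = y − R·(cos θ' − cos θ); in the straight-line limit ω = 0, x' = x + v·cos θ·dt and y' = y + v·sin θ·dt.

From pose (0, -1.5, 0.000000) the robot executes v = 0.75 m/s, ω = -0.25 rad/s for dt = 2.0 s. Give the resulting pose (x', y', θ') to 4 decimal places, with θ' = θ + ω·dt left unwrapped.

(1.4383, -1.8673, -0.5000)

θ' = 0.0000 + -0.25·2.0 = -0.5000
R = v/ω = 0.75/-0.25 = -3.0000
x' = 0 + -3.0000·(sin -0.5000 − sin 0.0000) = 1.4383
y' = -1.5 − -3.0000·(cos -0.5000 − cos 0.0000) = -1.8673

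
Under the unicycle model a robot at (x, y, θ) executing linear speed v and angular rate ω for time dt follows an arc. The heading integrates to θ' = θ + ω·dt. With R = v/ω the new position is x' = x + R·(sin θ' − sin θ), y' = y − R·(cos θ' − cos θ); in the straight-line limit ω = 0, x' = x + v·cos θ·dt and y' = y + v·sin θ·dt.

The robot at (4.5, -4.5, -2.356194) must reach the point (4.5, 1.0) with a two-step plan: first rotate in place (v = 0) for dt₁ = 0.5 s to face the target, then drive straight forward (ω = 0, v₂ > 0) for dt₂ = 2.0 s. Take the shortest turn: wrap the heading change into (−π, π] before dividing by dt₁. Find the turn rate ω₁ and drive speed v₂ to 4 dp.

ω₁ = -4.7124, v₂ = 2.7500

heading to target = atan2(1−-4.5, 4.5−4.5) = 1.5708
Δθ = wrap(1.5708 − -2.3562) = -2.3562; ω₁ = Δθ/dt₁ = -4.7124
distance = √((4.5−4.5)² + (1−-4.5)²) = 5.5000; v₂ = distance/dt₂ = 2.7500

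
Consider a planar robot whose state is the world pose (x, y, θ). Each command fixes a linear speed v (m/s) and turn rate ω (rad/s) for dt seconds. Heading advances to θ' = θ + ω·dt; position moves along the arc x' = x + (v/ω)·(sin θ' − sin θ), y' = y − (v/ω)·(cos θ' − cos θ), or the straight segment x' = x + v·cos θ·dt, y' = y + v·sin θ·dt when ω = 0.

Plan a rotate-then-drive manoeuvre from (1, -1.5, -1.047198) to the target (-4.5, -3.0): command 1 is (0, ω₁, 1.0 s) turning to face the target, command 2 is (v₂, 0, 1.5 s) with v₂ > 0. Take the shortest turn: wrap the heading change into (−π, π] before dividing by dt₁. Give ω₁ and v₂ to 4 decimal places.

heading to target = atan2(-3−-1.5, -4.5−1) = -2.8753
Δθ = wrap(-2.8753 − -1.0472) = -1.8281; ω₁ = Δθ/dt₁ = -1.8281
distance = √((-4.5−1)² + (-3−-1.5)²) = 5.7009; v₂ = distance/dt₂ = 3.8006

ω₁ = -1.8281, v₂ = 3.8006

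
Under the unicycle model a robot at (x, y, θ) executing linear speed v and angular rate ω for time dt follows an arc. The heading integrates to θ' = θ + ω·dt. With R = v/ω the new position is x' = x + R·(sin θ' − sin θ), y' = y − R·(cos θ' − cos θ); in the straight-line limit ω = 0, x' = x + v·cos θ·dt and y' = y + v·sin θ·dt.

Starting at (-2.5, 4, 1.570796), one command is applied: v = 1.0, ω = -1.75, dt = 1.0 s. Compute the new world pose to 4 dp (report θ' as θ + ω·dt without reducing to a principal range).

(-1.8267, 4.5623, -0.1792)

θ' = 1.5708 + -1.75·1.0 = -0.1792
R = v/ω = 1.0/-1.75 = -0.5714
x' = -2.5 + -0.5714·(sin -0.1792 − sin 1.5708) = -1.8267
y' = 4 − -0.5714·(cos -0.1792 − cos 1.5708) = 4.5623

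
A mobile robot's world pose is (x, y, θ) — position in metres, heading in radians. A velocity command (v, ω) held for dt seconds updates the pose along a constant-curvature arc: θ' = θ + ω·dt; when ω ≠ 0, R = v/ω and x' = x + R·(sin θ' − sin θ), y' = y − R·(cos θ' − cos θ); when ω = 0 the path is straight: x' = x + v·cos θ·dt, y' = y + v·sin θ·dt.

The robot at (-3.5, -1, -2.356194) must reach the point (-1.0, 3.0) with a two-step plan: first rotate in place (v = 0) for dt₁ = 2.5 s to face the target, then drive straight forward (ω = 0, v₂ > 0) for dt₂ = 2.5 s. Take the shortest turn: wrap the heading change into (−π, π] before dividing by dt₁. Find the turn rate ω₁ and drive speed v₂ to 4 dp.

ω₁ = -1.1659, v₂ = 1.8868

heading to target = atan2(3−-1, -1−-3.5) = 1.0122
Δθ = wrap(1.0122 − -2.3562) = -2.9148; ω₁ = Δθ/dt₁ = -1.1659
distance = √((-1−-3.5)² + (3−-1)²) = 4.7170; v₂ = distance/dt₂ = 1.8868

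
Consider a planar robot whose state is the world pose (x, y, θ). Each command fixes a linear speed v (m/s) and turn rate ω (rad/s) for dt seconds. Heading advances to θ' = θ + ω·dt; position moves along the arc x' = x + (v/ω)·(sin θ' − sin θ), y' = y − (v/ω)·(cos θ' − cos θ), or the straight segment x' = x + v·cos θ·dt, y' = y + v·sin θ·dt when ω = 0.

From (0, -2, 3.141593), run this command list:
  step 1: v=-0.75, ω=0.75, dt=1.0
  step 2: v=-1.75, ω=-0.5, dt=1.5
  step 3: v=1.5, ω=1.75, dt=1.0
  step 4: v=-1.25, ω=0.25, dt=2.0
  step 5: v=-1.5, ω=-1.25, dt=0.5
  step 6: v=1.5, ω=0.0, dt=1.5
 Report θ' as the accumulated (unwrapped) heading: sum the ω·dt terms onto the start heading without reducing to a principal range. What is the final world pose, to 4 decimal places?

(1.0517, -1.1108, 4.7666)

step 1: θ'=3.8916 (R=-1.0000) → pose (0.6816, -1.7317, 3.8916)
step 2: θ'=3.1416 (R=3.5000) → pose (3.0674, -0.7926, 3.1416)
step 3: θ'=4.8916 (R=0.8571) → pose (2.2240, -1.8025, 4.8916)
step 4: θ'=5.3916 (R=-5.0000) → pose (1.1944, 0.4471, 5.3916)
step 5: θ'=4.7666 (R=1.2000) → pose (0.9298, 1.1359, 4.7666)
step 6: θ'=4.7666 (straight) → pose (1.0517, -1.1108, 4.7666)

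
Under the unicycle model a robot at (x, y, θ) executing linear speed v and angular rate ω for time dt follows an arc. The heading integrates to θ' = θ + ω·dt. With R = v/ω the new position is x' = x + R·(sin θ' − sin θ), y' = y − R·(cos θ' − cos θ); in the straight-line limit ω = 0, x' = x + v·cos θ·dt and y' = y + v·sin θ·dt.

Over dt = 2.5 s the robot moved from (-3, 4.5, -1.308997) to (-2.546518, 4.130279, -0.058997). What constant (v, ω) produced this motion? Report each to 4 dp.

Δθ = -0.058997 − -1.308997 = 1.250000
ω = Δθ/dt = 1.250000/2.5 = 0.5000
R = Δx/(sin θ' − sin θ) = 0.5000
v = R·ω = 0.5000·0.5000 = 0.2500

v = 0.2500, ω = 0.5000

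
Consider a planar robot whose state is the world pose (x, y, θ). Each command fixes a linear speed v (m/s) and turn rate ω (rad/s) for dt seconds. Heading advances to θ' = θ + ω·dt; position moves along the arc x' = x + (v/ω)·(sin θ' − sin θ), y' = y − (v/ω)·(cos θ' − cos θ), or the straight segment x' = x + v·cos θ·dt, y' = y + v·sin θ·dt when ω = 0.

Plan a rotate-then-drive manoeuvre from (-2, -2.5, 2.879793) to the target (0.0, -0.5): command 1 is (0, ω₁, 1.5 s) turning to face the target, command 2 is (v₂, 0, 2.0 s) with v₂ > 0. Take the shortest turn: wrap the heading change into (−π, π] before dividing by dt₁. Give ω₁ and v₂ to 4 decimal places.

ω₁ = -1.3963, v₂ = 1.4142

heading to target = atan2(-0.5−-2.5, 0−-2) = 0.7854
Δθ = wrap(0.7854 − 2.8798) = -2.0944; ω₁ = Δθ/dt₁ = -1.3963
distance = √((0−-2)² + (-0.5−-2.5)²) = 2.8284; v₂ = distance/dt₂ = 1.4142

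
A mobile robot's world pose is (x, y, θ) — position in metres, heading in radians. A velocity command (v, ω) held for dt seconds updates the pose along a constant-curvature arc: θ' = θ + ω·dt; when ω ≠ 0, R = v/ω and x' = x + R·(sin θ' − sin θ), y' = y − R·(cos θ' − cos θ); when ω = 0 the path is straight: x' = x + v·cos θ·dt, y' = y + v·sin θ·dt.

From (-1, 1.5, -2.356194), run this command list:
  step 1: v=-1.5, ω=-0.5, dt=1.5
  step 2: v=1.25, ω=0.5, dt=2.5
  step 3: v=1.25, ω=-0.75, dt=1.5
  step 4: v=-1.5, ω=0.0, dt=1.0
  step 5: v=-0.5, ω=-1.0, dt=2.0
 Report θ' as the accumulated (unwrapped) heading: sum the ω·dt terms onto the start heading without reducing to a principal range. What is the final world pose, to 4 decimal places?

(-0.5857, -0.9806, -4.9812)

step 1: θ'=-3.1062 (R=3.0000) → pose (1.0151, 2.3768, -3.1062)
step 2: θ'=-1.8562 (R=2.5000) → pose (-1.2952, 0.5822, -1.8562)
step 3: θ'=-2.9812 (R=-1.6667) → pose (-2.6283, -0.5938, -2.9812)
step 4: θ'=-2.9812 (straight) → pose (-1.1476, -0.3543, -2.9812)
step 5: θ'=-4.9812 (R=0.5000) → pose (-0.5857, -0.9806, -4.9812)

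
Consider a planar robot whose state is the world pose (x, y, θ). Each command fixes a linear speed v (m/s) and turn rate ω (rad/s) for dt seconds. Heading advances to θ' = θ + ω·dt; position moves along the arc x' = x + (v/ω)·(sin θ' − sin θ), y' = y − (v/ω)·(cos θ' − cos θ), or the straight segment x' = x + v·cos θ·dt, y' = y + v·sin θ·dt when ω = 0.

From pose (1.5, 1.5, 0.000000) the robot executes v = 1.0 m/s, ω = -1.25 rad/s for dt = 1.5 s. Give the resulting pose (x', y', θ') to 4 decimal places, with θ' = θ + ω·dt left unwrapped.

(2.2633, 0.4604, -1.8750)

θ' = 0.0000 + -1.25·1.5 = -1.8750
R = v/ω = 1.0/-1.25 = -0.8000
x' = 1.5 + -0.8000·(sin -1.8750 − sin 0.0000) = 2.2633
y' = 1.5 − -0.8000·(cos -1.8750 − cos 0.0000) = 0.4604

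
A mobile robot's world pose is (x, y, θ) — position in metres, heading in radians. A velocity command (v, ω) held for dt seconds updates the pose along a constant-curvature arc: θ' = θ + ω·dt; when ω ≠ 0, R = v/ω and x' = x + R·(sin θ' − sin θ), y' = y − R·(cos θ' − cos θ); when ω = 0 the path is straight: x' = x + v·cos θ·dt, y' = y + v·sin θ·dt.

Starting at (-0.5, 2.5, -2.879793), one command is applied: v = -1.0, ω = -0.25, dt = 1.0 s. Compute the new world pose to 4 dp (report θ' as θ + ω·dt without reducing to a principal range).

(0.4881, 2.6360, -3.1298)

θ' = -2.8798 + -0.25·1.0 = -3.1298
R = v/ω = -1.0/-0.25 = 4.0000
x' = -0.5 + 4.0000·(sin -3.1298 − sin -2.8798) = 0.4881
y' = 2.5 − 4.0000·(cos -3.1298 − cos -2.8798) = 2.6360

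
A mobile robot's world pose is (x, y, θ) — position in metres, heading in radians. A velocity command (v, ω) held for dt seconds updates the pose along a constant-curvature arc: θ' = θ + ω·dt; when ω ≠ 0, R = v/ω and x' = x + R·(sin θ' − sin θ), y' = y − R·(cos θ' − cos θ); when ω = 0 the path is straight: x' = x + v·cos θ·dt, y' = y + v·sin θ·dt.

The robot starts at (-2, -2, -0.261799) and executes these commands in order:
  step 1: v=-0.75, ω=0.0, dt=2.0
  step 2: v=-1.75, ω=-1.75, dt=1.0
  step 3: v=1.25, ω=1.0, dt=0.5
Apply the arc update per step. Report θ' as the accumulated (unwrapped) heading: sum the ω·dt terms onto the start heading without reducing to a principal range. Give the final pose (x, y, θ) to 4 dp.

step 1: θ'=-0.2618 (straight) → pose (-3.4489, -1.6118, -0.2618)
step 2: θ'=-2.0118 (R=1.0000) → pose (-4.0944, -0.2190, -2.0118)
step 3: θ'=-1.5118 (R=1.2500) → pose (-4.2118, -0.8263, -1.5118)

(-4.2118, -0.8263, -1.5118)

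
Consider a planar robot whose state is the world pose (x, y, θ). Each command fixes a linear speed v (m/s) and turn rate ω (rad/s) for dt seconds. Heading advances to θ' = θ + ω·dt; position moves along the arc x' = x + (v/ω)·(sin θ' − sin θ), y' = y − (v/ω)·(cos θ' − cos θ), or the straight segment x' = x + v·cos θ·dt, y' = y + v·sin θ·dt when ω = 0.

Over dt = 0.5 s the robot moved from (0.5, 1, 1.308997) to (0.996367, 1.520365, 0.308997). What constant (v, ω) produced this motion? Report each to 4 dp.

v = 1.5000, ω = -2.0000

Δθ = 0.308997 − 1.308997 = -1.000000
ω = Δθ/dt = -1.000000/0.5 = -2.0000
R = −Δy/(cos θ' − cos θ) = -0.7500
v = R·ω = -0.7500·-2.0000 = 1.5000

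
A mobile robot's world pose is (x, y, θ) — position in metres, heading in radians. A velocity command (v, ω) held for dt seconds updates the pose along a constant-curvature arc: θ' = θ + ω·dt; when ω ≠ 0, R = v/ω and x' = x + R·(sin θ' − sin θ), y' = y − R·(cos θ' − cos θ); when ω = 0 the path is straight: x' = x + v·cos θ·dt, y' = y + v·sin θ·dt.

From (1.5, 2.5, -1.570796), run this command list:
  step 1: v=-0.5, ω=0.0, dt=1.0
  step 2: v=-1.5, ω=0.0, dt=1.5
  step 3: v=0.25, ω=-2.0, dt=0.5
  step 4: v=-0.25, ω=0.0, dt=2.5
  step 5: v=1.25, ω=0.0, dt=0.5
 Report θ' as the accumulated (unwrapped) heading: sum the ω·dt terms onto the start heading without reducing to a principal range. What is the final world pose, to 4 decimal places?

(1.4425, 5.1448, -2.5708)

step 1: θ'=-1.5708 (straight) → pose (1.5000, 3.0000, -1.5708)
step 2: θ'=-1.5708 (straight) → pose (1.5000, 5.2500, -1.5708)
step 3: θ'=-2.5708 (R=-0.1250) → pose (1.4425, 5.1448, -2.5708)
step 4: θ'=-2.5708 (straight) → pose (1.9685, 5.4825, -2.5708)
step 5: θ'=-2.5708 (straight) → pose (1.4425, 5.1448, -2.5708)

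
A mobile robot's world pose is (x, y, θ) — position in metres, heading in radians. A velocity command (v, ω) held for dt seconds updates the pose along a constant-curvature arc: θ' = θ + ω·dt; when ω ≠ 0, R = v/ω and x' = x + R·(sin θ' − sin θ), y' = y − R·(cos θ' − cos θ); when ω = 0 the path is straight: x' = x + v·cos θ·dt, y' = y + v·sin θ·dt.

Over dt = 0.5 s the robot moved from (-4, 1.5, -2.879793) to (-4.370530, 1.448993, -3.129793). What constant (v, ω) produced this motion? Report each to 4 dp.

Δθ = -3.129793 − -2.879793 = -0.250000
ω = Δθ/dt = -0.250000/0.5 = -0.5000
R = Δx/(sin θ' − sin θ) = -1.5000
v = R·ω = -1.5000·-0.5000 = 0.7500

v = 0.7500, ω = -0.5000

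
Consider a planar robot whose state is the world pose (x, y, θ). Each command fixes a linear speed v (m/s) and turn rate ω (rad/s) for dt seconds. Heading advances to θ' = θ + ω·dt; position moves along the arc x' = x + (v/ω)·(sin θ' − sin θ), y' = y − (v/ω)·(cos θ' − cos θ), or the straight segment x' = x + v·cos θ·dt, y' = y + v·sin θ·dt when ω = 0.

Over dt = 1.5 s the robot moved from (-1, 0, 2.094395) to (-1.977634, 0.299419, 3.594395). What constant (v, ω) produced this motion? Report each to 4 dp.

v = 0.7500, ω = 1.0000

Δθ = 3.594395 − 2.094395 = 1.500000
ω = Δθ/dt = 1.500000/1.5 = 1.0000
R = Δx/(sin θ' − sin θ) = 0.7500
v = R·ω = 0.7500·1.0000 = 0.7500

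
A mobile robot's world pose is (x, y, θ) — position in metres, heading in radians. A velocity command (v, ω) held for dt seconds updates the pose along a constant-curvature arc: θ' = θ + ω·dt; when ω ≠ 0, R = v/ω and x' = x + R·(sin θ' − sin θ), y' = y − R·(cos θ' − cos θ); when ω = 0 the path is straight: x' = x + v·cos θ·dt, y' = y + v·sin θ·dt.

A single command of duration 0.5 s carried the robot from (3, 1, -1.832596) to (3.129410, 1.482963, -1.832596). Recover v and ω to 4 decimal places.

Δθ = -1.832596 − -1.832596 = 0.000000
ω = Δθ/dt = 0.000000/0.5 = 0.0000
ω = 0 → v = (Δx·cos θ + Δy·sin θ)/dt = -1.0000

v = -1.0000, ω = 0.0000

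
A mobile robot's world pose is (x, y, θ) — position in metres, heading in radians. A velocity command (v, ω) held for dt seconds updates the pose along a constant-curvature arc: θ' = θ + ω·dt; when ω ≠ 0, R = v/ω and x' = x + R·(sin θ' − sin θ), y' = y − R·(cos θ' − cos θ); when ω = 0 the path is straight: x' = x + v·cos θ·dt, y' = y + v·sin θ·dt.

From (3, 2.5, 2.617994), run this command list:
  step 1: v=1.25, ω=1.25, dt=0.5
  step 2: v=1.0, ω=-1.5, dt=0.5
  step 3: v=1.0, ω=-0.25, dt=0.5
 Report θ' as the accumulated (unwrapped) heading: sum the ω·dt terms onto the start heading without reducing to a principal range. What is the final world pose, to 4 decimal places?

step 1: θ'=3.2430 (R=1.0000) → pose (2.3988, 2.6288, 3.2430)
step 2: θ'=2.4930 (R=-0.6667) → pose (1.9286, 2.7608, 2.4930)
step 3: θ'=2.3680 (R=-4.0000) → pose (1.5500, 3.0869, 2.3680)

(1.5500, 3.0869, 2.3680)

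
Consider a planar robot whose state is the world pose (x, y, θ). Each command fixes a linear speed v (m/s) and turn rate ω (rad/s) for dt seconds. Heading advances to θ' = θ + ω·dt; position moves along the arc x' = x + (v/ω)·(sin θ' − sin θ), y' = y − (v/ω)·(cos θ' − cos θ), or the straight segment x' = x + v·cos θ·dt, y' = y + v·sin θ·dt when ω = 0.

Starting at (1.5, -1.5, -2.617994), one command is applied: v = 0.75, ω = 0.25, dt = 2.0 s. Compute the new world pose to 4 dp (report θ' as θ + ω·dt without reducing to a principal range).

θ' = -2.6180 + 0.25·2.0 = -2.1180
R = v/ω = 0.75/0.25 = 3.0000
x' = 1.5 + 3.0000·(sin -2.1180 − sin -2.6180) = 0.4380
y' = -1.5 − 3.0000·(cos -2.1180 − cos -2.6180) = -2.5372

(0.4380, -2.5372, -2.1180)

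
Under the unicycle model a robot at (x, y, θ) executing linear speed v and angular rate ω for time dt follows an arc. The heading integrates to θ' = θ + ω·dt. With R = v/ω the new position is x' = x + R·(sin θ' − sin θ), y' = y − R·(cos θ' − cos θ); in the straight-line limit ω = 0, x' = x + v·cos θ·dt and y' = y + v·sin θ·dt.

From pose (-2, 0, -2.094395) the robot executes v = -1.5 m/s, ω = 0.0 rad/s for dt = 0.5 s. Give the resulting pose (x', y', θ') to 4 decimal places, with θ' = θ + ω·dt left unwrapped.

θ' = -2.0944 + 0.0·0.5 = -2.0944
ω = 0 → straight: x' = -2 + -1.5·cos(-2.0944)·0.5 = -1.6250
y' = 0 + -1.5·sin(-2.0944)·0.5 = 0.6495

(-1.6250, 0.6495, -2.0944)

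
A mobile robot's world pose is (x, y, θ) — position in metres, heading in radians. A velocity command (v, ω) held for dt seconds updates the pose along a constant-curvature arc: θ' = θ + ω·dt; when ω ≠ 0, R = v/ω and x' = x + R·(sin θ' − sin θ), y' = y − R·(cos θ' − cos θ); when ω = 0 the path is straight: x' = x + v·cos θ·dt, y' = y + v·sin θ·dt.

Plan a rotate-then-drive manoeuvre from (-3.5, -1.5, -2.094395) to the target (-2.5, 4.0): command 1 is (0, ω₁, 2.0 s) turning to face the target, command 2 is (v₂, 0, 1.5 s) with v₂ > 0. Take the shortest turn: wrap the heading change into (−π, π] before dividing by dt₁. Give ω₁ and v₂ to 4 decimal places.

ω₁ = -1.3989, v₂ = 3.7268

heading to target = atan2(4−-1.5, -2.5−-3.5) = 1.3909
Δθ = wrap(1.3909 − -2.0944) = -2.7978; ω₁ = Δθ/dt₁ = -1.3989
distance = √((-2.5−-3.5)² + (4−-1.5)²) = 5.5902; v₂ = distance/dt₂ = 3.7268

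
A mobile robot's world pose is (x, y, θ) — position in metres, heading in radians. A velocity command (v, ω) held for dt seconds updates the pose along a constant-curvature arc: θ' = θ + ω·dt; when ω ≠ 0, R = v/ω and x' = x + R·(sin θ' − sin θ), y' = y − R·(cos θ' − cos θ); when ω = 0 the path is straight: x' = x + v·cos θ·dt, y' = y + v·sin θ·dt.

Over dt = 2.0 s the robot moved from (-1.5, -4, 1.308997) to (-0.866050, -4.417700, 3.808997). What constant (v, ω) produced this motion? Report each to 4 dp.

v = -0.5000, ω = 1.2500

Δθ = 3.808997 − 1.308997 = 2.500000
ω = Δθ/dt = 2.500000/2.0 = 1.2500
R = Δx/(sin θ' − sin θ) = -0.4000
v = R·ω = -0.4000·1.2500 = -0.5000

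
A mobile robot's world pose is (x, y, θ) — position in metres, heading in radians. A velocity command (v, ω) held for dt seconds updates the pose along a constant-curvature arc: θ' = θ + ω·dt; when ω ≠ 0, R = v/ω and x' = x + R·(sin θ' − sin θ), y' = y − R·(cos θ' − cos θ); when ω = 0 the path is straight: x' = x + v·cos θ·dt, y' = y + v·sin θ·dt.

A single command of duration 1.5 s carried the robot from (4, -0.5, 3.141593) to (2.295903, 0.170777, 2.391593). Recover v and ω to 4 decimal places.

v = 1.2500, ω = -0.5000

Δθ = 2.391593 − 3.141593 = -0.750000
ω = Δθ/dt = -0.750000/1.5 = -0.5000
R = Δx/(sin θ' − sin θ) = -2.5000
v = R·ω = -2.5000·-0.5000 = 1.2500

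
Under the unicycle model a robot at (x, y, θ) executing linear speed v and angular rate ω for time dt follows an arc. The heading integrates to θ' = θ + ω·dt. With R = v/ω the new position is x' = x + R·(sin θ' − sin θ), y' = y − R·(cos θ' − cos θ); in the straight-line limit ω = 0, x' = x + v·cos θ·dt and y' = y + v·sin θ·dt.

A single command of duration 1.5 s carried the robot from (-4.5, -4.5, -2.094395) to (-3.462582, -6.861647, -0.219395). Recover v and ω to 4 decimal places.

v = 2.0000, ω = 1.2500

Δθ = -0.219395 − -2.094395 = 1.875000
ω = Δθ/dt = 1.875000/1.5 = 1.2500
R = −Δy/(cos θ' − cos θ) = 1.6000
v = R·ω = 1.6000·1.2500 = 2.0000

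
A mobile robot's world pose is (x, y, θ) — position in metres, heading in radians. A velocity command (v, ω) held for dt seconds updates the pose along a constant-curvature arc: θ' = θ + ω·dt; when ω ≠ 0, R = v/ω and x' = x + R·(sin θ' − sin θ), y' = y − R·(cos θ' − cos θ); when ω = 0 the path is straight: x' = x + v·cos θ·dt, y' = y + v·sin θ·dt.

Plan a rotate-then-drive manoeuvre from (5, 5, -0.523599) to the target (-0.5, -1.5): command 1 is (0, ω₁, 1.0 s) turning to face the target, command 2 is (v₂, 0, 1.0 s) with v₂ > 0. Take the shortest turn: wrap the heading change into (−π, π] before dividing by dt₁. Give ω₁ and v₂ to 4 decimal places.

heading to target = atan2(-1.5−5, -0.5−5) = -2.2731
Δθ = wrap(-2.2731 − -0.5236) = -1.7495; ω₁ = Δθ/dt₁ = -1.7495
distance = √((-0.5−5)² + (-1.5−5)²) = 8.5147; v₂ = distance/dt₂ = 8.5147

ω₁ = -1.7495, v₂ = 8.5147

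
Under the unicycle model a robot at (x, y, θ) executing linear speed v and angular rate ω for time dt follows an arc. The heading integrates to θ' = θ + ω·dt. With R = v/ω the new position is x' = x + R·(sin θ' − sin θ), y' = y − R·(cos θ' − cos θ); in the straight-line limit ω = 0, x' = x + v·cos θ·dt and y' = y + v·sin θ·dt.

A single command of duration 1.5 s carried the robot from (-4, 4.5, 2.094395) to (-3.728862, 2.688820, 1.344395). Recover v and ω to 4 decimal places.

v = -1.2500, ω = -0.5000

Δθ = 1.344395 − 2.094395 = -0.750000
ω = Δθ/dt = -0.750000/1.5 = -0.5000
R = −Δy/(cos θ' − cos θ) = 2.5000
v = R·ω = 2.5000·-0.5000 = -1.2500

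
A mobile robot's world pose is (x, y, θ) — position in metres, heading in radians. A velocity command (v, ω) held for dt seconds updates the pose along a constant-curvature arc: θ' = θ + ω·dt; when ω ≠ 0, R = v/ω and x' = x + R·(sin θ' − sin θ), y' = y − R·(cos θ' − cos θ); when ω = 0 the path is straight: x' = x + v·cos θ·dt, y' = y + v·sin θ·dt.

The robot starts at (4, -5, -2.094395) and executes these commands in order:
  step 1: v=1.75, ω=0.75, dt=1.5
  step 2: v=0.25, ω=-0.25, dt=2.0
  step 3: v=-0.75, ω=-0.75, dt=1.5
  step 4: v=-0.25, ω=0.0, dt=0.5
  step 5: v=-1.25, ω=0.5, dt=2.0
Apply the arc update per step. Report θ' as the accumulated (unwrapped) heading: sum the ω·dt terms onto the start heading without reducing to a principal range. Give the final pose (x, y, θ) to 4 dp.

(6.0470, -4.8552, -1.5944)

step 1: θ'=-0.9694 (R=2.3333) → pose (4.0968, -7.4869, -0.9694)
step 2: θ'=-1.4694 (R=-1.0000) → pose (4.2671, -7.9514, -1.4694)
step 3: θ'=-2.5944 (R=1.0000) → pose (4.7417, -6.9962, -2.5944)
step 4: θ'=-2.5944 (straight) → pose (4.8484, -6.9312, -2.5944)
step 5: θ'=-1.5944 (R=-2.5000) → pose (6.0470, -4.8552, -1.5944)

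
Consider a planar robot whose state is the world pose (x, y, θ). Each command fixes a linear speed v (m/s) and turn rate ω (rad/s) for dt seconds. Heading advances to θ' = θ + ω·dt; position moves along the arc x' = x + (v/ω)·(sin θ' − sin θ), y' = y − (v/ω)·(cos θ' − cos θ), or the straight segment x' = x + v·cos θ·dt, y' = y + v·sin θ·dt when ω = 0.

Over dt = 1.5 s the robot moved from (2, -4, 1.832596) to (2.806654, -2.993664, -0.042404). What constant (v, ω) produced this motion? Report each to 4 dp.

v = 1.0000, ω = -1.2500

Δθ = -0.042404 − 1.832596 = -1.875000
ω = Δθ/dt = -1.875000/1.5 = -1.2500
R = −Δy/(cos θ' − cos θ) = -0.8000
v = R·ω = -0.8000·-1.2500 = 1.0000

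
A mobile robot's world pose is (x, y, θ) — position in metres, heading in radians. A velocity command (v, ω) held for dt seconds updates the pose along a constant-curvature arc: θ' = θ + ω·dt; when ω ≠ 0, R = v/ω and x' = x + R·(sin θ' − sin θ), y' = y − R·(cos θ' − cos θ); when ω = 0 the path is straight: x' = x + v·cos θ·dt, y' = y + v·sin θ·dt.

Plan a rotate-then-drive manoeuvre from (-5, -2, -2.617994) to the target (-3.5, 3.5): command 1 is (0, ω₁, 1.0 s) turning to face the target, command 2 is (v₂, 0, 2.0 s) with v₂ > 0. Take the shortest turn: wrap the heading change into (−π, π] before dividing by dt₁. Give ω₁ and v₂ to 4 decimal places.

heading to target = atan2(3.5−-2, -3.5−-5) = 1.3045
Δθ = wrap(1.3045 − -2.6180) = -2.3606; ω₁ = Δθ/dt₁ = -2.3606
distance = √((-3.5−-5)² + (3.5−-2)²) = 5.7009; v₂ = distance/dt₂ = 2.8504

ω₁ = -2.3606, v₂ = 2.8504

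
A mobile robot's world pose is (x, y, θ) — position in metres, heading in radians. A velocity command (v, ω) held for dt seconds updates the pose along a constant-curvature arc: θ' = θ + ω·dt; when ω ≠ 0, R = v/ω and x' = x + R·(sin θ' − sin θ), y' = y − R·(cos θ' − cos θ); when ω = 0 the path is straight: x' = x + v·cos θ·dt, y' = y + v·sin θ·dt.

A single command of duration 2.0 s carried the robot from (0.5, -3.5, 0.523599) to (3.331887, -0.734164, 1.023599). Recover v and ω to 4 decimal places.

Δθ = 1.023599 − 0.523599 = 0.500000
ω = Δθ/dt = 0.500000/2.0 = 0.2500
R = Δx/(sin θ' − sin θ) = 8.0000
v = R·ω = 8.0000·0.2500 = 2.0000

v = 2.0000, ω = 0.2500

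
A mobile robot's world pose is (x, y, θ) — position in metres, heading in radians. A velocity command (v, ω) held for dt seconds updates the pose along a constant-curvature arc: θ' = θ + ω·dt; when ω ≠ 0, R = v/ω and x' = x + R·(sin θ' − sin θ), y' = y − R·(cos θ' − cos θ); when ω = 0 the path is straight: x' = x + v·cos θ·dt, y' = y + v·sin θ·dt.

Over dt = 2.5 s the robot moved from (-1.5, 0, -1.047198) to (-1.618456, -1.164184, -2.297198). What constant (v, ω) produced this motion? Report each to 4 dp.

v = 0.5000, ω = -0.5000

Δθ = -2.297198 − -1.047198 = -1.250000
ω = Δθ/dt = -1.250000/2.5 = -0.5000
R = −Δy/(cos θ' − cos θ) = -1.0000
v = R·ω = -1.0000·-0.5000 = 0.5000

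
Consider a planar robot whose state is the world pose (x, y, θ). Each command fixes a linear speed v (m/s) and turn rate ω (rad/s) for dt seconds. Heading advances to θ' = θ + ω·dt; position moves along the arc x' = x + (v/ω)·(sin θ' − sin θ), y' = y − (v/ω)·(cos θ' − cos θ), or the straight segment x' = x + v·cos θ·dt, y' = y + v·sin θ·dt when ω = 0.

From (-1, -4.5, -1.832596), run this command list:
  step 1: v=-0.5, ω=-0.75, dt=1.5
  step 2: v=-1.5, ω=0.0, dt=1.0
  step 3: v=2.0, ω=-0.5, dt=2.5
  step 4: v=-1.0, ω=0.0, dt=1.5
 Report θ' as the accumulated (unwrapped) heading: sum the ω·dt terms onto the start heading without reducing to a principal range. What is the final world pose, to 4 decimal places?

(-2.5108, -3.0576, -4.2076)

step 1: θ'=-2.9576 (R=0.6667) → pose (-0.4780, -4.0171, -2.9576)
step 2: θ'=-2.9576 (straight) → pose (0.9967, -3.7427, -2.9576)
step 3: θ'=-4.2076 (R=-4.0000) → pose (-3.2363, -1.7447, -4.2076)
step 4: θ'=-4.2076 (straight) → pose (-2.5108, -3.0576, -4.2076)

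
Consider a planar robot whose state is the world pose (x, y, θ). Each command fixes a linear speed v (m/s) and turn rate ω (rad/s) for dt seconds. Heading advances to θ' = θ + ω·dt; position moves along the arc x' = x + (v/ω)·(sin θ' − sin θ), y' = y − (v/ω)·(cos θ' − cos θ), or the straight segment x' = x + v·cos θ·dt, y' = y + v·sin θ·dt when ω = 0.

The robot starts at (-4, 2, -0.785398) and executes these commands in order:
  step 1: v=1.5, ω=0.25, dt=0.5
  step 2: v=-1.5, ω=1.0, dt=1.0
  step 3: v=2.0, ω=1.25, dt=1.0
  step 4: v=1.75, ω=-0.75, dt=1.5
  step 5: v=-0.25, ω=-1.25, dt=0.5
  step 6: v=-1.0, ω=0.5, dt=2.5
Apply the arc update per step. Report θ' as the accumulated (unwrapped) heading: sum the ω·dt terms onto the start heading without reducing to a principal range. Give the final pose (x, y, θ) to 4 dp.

(-4.7175, 4.3352, 1.0896)

step 1: θ'=-0.6604 (R=6.0000) → pose (-3.4379, 1.5042, -0.6604)
step 2: θ'=0.3396 (R=-1.5000) → pose (-4.8578, 1.7339, 0.3396)
step 3: θ'=1.5896 (R=1.6000) → pose (-3.7910, 3.2726, 1.5896)
step 4: θ'=0.4646 (R=-2.3333) → pose (-2.5036, 5.4024, 0.4646)
step 5: θ'=-0.1604 (R=0.2000) → pose (-2.6251, 5.3838, -0.1604)
step 6: θ'=1.0896 (R=-2.0000) → pose (-4.7175, 4.3352, 1.0896)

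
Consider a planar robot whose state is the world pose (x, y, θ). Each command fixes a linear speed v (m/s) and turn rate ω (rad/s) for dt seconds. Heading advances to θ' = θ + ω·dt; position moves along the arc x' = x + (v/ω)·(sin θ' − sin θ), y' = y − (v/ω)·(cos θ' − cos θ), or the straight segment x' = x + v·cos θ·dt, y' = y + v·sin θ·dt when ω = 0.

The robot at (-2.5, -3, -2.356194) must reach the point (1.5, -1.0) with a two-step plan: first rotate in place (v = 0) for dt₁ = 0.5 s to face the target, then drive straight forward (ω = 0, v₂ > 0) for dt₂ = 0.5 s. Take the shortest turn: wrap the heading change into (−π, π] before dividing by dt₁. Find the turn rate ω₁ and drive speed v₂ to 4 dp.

ω₁ = 5.6397, v₂ = 8.9443

heading to target = atan2(-1−-3, 1.5−-2.5) = 0.4636
Δθ = wrap(0.4636 − -2.3562) = 2.8198; ω₁ = Δθ/dt₁ = 5.6397
distance = √((1.5−-2.5)² + (-1−-3)²) = 4.4721; v₂ = distance/dt₂ = 8.9443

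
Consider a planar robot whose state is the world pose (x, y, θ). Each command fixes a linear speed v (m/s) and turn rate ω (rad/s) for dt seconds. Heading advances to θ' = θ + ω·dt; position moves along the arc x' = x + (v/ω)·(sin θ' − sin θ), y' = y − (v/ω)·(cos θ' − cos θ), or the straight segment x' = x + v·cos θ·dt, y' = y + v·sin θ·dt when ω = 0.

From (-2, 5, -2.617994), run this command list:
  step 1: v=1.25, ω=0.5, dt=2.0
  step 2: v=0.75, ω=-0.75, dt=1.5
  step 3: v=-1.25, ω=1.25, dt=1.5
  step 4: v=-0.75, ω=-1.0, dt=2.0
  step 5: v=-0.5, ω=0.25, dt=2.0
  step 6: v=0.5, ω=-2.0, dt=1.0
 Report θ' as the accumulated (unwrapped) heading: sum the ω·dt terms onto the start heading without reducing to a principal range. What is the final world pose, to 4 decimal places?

(-2.6664, 5.4425, -4.3680)

step 1: θ'=-1.6180 (R=2.5000) → pose (-3.2472, 2.9529, -1.6180)
step 2: θ'=-2.7430 (R=-1.0000) → pose (-3.8580, 2.0785, -2.7430)
step 3: θ'=-0.8680 (R=-1.0000) → pose (-3.4831, 3.6464, -0.8680)
step 4: θ'=-2.8680 (R=0.7500) → pose (-3.1134, 4.8533, -2.8680)
step 5: θ'=-2.3680 (R=-2.0000) → pose (-2.2564, 5.3481, -2.3680)
step 6: θ'=-4.3680 (R=-0.2500) → pose (-2.6664, 5.4425, -4.3680)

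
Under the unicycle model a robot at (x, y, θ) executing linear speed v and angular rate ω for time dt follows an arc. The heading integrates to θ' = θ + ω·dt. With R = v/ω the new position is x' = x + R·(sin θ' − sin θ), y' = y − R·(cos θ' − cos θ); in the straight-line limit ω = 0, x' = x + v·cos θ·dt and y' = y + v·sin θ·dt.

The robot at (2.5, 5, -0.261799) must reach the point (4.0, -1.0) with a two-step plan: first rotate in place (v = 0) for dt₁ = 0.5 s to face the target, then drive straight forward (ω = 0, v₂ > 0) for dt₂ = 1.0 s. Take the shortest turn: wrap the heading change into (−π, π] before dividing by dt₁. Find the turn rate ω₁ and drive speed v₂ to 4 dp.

heading to target = atan2(-1−5, 4−2.5) = -1.3258
Δθ = wrap(-1.3258 − -0.2618) = -1.0640; ω₁ = Δθ/dt₁ = -2.1280
distance = √((4−2.5)² + (-1−5)²) = 6.1847; v₂ = distance/dt₂ = 6.1847

ω₁ = -2.1280, v₂ = 6.1847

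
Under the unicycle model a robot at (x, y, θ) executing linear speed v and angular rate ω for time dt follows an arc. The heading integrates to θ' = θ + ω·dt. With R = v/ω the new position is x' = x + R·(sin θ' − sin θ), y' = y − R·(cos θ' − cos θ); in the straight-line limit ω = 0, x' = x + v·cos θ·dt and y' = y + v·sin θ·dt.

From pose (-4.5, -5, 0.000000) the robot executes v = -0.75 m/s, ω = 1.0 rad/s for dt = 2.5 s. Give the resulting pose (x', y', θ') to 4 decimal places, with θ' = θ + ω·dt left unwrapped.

θ' = 0.0000 + 1.0·2.5 = 2.5000
R = v/ω = -0.75/1.0 = -0.7500
x' = -4.5 + -0.7500·(sin 2.5000 − sin 0.0000) = -4.9489
y' = -5 − -0.7500·(cos 2.5000 − cos 0.0000) = -6.3509

(-4.9489, -6.3509, 2.5000)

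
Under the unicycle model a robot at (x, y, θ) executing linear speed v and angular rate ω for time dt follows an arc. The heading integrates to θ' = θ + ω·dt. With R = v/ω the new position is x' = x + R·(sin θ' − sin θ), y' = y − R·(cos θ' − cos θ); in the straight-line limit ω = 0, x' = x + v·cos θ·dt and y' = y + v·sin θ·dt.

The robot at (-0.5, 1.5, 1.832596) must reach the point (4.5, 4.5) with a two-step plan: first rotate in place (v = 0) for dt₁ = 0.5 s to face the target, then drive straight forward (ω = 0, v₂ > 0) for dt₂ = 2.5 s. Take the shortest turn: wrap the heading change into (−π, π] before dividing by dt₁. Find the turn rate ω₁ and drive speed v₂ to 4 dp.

heading to target = atan2(4.5−1.5, 4.5−-0.5) = 0.5404
Δθ = wrap(0.5404 − 1.8326) = -1.2922; ω₁ = Δθ/dt₁ = -2.5844
distance = √((4.5−-0.5)² + (4.5−1.5)²) = 5.8310; v₂ = distance/dt₂ = 2.3324

ω₁ = -2.5844, v₂ = 2.3324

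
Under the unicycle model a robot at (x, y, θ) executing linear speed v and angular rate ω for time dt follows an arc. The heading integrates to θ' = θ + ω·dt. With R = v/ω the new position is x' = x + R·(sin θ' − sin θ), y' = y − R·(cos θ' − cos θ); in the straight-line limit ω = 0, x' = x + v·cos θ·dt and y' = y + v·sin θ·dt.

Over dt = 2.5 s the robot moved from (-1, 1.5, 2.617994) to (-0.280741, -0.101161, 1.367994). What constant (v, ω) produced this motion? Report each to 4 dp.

Δθ = 1.367994 − 2.617994 = -1.250000
ω = Δθ/dt = -1.250000/2.5 = -0.5000
R = −Δy/(cos θ' − cos θ) = 1.5000
v = R·ω = 1.5000·-0.5000 = -0.7500

v = -0.7500, ω = -0.5000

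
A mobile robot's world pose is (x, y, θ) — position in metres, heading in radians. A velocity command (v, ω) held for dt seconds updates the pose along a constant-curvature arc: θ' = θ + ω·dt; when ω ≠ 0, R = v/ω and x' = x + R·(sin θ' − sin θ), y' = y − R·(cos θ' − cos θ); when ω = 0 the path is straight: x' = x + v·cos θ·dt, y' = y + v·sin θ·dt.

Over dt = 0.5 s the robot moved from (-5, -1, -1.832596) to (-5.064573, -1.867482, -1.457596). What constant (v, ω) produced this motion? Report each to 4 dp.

v = 1.7500, ω = 0.7500

Δθ = -1.457596 − -1.832596 = 0.375000
ω = Δθ/dt = 0.375000/0.5 = 0.7500
R = −Δy/(cos θ' − cos θ) = 2.3333
v = R·ω = 2.3333·0.7500 = 1.7500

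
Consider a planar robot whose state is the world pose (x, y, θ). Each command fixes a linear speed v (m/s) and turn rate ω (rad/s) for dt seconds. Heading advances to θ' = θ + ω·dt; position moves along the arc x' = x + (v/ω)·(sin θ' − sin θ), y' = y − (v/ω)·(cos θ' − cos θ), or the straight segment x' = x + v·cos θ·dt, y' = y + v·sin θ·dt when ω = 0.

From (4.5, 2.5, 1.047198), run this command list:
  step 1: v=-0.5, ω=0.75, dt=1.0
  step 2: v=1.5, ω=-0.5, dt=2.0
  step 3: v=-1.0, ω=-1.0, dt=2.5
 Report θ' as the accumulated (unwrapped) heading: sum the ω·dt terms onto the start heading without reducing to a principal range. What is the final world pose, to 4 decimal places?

step 1: θ'=1.7972 (R=-0.6667) → pose (4.4277, 2.0170, 1.7972)
step 2: θ'=0.7972 (R=-3.0000) → pose (5.2049, 4.7866, 0.7972)
step 3: θ'=-1.7028 (R=1.0000) → pose (3.4982, 5.6169, -1.7028)

(3.4982, 5.6169, -1.7028)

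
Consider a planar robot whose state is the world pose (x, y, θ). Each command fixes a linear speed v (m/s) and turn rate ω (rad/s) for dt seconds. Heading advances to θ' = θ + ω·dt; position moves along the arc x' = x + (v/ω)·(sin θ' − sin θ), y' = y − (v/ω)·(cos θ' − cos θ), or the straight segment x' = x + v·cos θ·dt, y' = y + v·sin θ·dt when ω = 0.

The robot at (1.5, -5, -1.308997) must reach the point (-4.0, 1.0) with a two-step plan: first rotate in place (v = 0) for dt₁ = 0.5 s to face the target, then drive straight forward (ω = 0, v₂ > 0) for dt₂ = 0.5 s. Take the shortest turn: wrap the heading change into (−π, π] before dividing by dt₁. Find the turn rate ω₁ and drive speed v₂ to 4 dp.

heading to target = atan2(1−-5, -4−1.5) = 2.3127
Δθ = wrap(2.3127 − -1.3090) = -2.6614; ω₁ = Δθ/dt₁ = -5.3229
distance = √((-4−1.5)² + (1−-5)²) = 8.1394; v₂ = distance/dt₂ = 16.2788

ω₁ = -5.3229, v₂ = 16.2788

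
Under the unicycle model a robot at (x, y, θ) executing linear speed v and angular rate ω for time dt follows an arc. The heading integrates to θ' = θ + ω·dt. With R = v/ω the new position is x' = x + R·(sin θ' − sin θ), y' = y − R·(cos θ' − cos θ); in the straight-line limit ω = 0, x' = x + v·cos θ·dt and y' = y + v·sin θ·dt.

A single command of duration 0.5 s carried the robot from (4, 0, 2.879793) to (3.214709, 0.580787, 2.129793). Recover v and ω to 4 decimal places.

v = 2.0000, ω = -1.5000

Δθ = 2.129793 − 2.879793 = -0.750000
ω = Δθ/dt = -0.750000/0.5 = -1.5000
R = Δx/(sin θ' − sin θ) = -1.3333
v = R·ω = -1.3333·-1.5000 = 2.0000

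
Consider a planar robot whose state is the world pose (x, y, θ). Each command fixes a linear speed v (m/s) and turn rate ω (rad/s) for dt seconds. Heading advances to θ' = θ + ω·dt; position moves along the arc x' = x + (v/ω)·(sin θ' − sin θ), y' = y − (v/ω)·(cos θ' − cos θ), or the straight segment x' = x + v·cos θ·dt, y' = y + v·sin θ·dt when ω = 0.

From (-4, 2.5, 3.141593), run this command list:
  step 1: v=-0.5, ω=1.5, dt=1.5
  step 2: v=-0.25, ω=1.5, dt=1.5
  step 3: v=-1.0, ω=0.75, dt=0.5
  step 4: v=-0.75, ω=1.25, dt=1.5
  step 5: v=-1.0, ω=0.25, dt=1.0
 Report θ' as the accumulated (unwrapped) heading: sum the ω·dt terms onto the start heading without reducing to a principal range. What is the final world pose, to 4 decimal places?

step 1: θ'=5.3916 (R=-0.3333) → pose (-3.7406, 3.0427, 5.3916)
step 2: θ'=7.6416 (R=-0.1667) → pose (-4.0332, 2.9732, 7.6416)
step 3: θ'=8.0166 (R=-1.3333) → pose (-4.0456, 2.4762, 8.0166)
step 4: θ'=9.8916 (R=-0.6000) → pose (-3.1835, 2.0376, 9.8916)
step 5: θ'=10.1416 (R=-4.0000) → pose (-2.3557, 2.5940, 10.1416)

(-2.3557, 2.5940, 10.1416)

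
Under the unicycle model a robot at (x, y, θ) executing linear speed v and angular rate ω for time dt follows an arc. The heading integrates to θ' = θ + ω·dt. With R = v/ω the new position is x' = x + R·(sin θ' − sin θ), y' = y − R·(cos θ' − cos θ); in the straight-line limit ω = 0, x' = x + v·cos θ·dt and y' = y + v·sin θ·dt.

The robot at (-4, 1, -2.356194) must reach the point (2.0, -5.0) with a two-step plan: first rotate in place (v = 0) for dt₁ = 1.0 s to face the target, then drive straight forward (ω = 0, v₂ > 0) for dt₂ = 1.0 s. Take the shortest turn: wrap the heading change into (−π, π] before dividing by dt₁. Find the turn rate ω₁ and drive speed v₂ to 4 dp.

heading to target = atan2(-5−1, 2−-4) = -0.7854
Δθ = wrap(-0.7854 − -2.3562) = 1.5708; ω₁ = Δθ/dt₁ = 1.5708
distance = √((2−-4)² + (-5−1)²) = 8.4853; v₂ = distance/dt₂ = 8.4853

ω₁ = 1.5708, v₂ = 8.4853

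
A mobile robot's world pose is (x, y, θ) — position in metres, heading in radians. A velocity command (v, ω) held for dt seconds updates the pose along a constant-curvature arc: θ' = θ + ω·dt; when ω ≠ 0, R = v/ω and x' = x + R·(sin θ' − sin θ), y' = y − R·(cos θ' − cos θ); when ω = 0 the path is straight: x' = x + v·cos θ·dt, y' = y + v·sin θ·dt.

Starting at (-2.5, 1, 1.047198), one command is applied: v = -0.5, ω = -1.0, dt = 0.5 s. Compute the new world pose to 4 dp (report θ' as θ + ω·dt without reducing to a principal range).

(-2.6729, 0.8230, 0.5472)

θ' = 1.0472 + -1.0·0.5 = 0.5472
R = v/ω = -0.5/-1.0 = 0.5000
x' = -2.5 + 0.5000·(sin 0.5472 − sin 1.0472) = -2.6729
y' = 1 − 0.5000·(cos 0.5472 − cos 1.0472) = 0.8230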